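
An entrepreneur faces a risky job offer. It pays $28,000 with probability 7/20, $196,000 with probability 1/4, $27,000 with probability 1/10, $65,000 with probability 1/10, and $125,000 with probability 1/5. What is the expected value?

EV = 7/20 × 28000 + 1/4 × 196000 + 1/10 × 27000 + 1/10 × 65000 + 1/5 × 125000 = 9800 + 49000 + 2700 + 6500 + 25000 = 93000

$93,000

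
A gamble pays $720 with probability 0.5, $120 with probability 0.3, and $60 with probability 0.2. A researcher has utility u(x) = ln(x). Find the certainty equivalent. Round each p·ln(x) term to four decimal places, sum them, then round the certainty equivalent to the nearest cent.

$255.88

E[u] = 0.5·ln(720) + 0.3·ln(120) + 0.2·ln(60) = 3.2896 + 1.4362 + 0.8189 = 5.5447
CE = e^5.5447 ≈ 255.88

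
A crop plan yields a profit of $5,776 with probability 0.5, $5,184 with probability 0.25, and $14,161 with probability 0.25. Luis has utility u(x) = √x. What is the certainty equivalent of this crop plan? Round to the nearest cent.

$7,353.06

E[u] = 0.5·√5776 + 0.25·√5184 + 0.25·√14161 = 0.5·76 + 0.25·72 + 0.25·119 = 85.75
CE = (85.75)² = 7353.0625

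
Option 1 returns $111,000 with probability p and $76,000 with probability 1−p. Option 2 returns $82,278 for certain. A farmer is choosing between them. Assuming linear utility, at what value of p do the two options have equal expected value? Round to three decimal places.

p = 0.179

p·111000 + (1−p)·76000 = 82278
35000p + 76000 = 82278
p = (82278 − 76000) / 35000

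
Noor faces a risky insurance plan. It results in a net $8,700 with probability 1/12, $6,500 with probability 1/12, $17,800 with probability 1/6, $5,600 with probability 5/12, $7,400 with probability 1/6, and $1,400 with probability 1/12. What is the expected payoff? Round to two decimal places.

$7,916.67

EV = 1/12 × 8700 + 1/12 × 6500 + 1/6 × 17800 + 5/12 × 5600 + 1/6 × 7400 + 1/12 × 1400 = 725 + 541.6667 + 2966.6667 + 2333.3333 + 1233.3333 + 116.6667 = 7916.6667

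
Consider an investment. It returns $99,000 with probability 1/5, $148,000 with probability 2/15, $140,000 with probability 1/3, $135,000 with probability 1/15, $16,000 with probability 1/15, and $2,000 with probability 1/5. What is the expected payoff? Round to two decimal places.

EV = 1/5 × 99000 + 2/15 × 148000 + 1/3 × 140000 + 1/15 × 135000 + 1/15 × 16000 + 1/5 × 2000 = 19800 + 19733.3333 + 46666.6667 + 9000 + 1066.6667 + 400 = 96666.6667

$96,666.67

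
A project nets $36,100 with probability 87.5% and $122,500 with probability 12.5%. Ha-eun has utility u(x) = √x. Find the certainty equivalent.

E[u] = 0.875·√36100 + 0.125·√122500 = 0.875·190 + 0.125·350 = 210
CE = (210)² = 44100

$44,100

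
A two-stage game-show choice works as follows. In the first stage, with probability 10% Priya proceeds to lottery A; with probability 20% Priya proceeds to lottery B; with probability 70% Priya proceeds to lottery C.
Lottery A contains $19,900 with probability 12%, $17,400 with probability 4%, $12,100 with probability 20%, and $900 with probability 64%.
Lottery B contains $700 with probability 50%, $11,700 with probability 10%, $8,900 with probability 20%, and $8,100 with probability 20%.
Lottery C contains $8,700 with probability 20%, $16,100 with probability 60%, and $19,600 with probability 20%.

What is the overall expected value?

$12,316

EV(A) = 0.12 × 19900 + 0.04 × 17400 + 0.2 × 12100 + 0.64 × 900 = 2388 + 696 + 2420 + 576 = 6080
EV(B) = 0.5 × 700 + 0.1 × 11700 + 0.2 × 8900 + 0.2 × 8100 = 350 + 1170 + 1780 + 1620 = 4920
EV(C) = 0.2 × 8700 + 0.6 × 16100 + 0.2 × 19600 = 1740 + 9660 + 3920 = 15320
Overall = 0.1 × 6080 + 0.2 × 4920 + 0.7 × 15320 = 608 + 984 + 10724 = 12316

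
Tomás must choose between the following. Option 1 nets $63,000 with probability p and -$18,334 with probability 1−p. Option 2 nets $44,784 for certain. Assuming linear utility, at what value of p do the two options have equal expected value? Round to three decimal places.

p = 0.776

p·63000 + (1−p)·(-18334) = 44784
81334p − 18334 = 44784
p = (44784 + 18334) / 81334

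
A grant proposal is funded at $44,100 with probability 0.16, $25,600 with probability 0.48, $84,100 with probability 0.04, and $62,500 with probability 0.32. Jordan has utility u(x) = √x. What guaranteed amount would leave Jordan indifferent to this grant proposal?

$40,804

E[u] = 0.16·√44100 + 0.48·√25600 + 0.04·√84100 + 0.32·√62500 = 0.16·210 + 0.48·160 + 0.04·290 + 0.32·250 = 202
CE = (202)² = 40804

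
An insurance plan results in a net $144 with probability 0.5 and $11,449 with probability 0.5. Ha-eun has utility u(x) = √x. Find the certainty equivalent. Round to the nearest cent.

E[u] = 0.5·√144 + 0.5·√11449 = 0.5·12 + 0.5·107 = 59.5
CE = (59.5)² = 3540.25

$3,540.25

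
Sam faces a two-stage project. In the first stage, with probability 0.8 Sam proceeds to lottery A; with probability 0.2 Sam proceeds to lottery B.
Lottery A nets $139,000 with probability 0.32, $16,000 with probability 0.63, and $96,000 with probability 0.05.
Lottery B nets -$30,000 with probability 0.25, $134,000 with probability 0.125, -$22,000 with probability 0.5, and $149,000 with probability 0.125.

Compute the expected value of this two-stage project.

EV(A) = 0.32 × 139000 + 0.63 × 16000 + 0.05 × 96000 = 44480 + 10080 + 4800 = 59360
EV(B) = 0.25 × (-30000) + 0.125 × 134000 + 0.5 × (-22000) + 0.125 × 149000 = -7500 + 16750 − 11000 + 18625 = 16875
Overall = 0.8 × 59360 + 0.2 × 16875 = 47488 + 3375 = 50863

$50,863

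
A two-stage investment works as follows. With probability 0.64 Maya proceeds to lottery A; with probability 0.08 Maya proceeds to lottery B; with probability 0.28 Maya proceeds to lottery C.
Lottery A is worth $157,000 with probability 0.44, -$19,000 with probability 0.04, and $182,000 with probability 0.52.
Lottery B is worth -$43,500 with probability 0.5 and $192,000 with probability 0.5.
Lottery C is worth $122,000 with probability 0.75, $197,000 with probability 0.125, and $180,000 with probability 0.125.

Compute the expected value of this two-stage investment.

$149,049.40

EV(A) = 0.44 × 157000 + 0.04 × (-19000) + 0.52 × 182000 = 69080 − 760 + 94640 = 162960
EV(B) = 0.5 × (-43500) + 0.5 × 192000 = -21750 + 96000 = 74250
EV(C) = 0.75 × 122000 + 0.125 × 197000 + 0.125 × 180000 = 91500 + 24625 + 22500 = 138625
Overall = 0.64 × 162960 + 0.08 × 74250 + 0.28 × 138625 = 104294.4 + 5940 + 38815 = 149049.4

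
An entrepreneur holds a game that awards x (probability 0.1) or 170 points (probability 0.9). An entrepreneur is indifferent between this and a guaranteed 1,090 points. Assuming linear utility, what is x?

x = 9,370 points

0.1·x + 0.9·170 = 1090
0.1·x = 1090 − 153 = 937
x = 937 / 0.1 = 9370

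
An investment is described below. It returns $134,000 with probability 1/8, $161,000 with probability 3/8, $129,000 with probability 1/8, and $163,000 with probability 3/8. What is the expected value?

$154,375

EV = 1/8 × 134000 + 3/8 × 161000 + 1/8 × 129000 + 3/8 × 163000 = 16750 + 60375 + 16125 + 61125 = 154375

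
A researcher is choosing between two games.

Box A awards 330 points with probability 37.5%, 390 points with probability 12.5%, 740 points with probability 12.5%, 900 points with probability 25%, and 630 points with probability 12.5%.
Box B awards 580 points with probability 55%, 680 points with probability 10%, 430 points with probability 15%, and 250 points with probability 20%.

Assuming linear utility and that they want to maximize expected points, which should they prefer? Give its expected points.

Box A = 0.375 × 330 + 0.125 × 390 + 0.125 × 740 + 0.25 × 900 + 0.125 × 630 = 123.75 + 48.75 + 92.5 + 225 + 78.75 = 568.75
Box B = 0.55 × 580 + 0.1 × 680 + 0.15 × 430 + 0.2 × 250 = 319 + 68 + 64.5 + 50 = 501.5

Box A (568.75 points)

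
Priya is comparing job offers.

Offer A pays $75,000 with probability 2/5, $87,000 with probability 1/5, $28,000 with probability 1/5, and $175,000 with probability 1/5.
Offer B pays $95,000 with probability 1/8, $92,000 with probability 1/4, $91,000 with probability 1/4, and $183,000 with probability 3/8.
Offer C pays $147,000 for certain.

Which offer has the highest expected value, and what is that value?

Offer A = 2/5 × 75000 + 1/5 × 87000 + 1/5 × 28000 + 1/5 × 175000 = 30000 + 17400 + 5600 + 35000 = 88000
Offer B = 1/8 × 95000 + 1/4 × 92000 + 1/4 × 91000 + 3/8 × 183000 = 11875 + 23000 + 22750 + 68625 = 126250
Offer C: 147000 (certain)

Offer C ($147,000)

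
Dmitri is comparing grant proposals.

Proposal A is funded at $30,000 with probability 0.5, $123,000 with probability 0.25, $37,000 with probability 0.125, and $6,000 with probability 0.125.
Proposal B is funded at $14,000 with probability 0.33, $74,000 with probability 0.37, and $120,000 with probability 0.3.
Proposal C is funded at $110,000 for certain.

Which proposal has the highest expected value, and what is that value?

Proposal C ($110,000)

Proposal A = 0.5 × 30000 + 0.25 × 123000 + 0.125 × 37000 + 0.125 × 6000 = 15000 + 30750 + 4625 + 750 = 51125
Proposal B = 0.33 × 14000 + 0.37 × 74000 + 0.3 × 120000 = 4620 + 27380 + 36000 = 68000
Proposal C: 110000 (certain)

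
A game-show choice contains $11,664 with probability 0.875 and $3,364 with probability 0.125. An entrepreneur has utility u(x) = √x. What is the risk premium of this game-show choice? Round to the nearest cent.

E[u] = 0.875·√11664 + 0.125·√3364 = 0.875·108 + 0.125·58 = 101.75
CE = (101.75)² = 10353.0625
Risk premium = EV − CE = 10626.5 − 10353.0625 = 273.4375

$273.44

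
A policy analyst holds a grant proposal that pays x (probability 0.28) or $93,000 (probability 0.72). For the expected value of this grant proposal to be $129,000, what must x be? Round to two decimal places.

x = $221,571.43

0.28·x + 0.72·93000 = 129000
0.28·x = 129000 − 66960 = 62040
x = 62040 / 0.28 = 221571.4286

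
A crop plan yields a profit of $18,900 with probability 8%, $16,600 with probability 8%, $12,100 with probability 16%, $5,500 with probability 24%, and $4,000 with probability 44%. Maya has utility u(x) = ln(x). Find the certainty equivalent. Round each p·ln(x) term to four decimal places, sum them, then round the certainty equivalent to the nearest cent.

$6,540.70

E[u] = 0.08·ln(18900) + 0.08·ln(16600) + 0.16·ln(12100) + 0.24·ln(5500) + 0.44·ln(4000) = 0.7878 + 0.7774 + 1.5042 + 2.0670 + 3.6494 = 8.7858
CE = e^8.7858 ≈ 6540.70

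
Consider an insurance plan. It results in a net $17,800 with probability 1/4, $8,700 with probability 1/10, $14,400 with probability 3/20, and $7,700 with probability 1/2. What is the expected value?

EV = 1/4 × 17800 + 1/10 × 8700 + 3/20 × 14400 + 1/2 × 7700 = 4450 + 870 + 2160 + 3850 = 11330

$11,330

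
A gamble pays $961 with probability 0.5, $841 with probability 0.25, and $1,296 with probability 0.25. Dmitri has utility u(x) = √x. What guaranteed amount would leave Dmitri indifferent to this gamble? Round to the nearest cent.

$1,008.06

E[u] = 0.5·√961 + 0.25·√841 + 0.25·√1296 = 0.5·31 + 0.25·29 + 0.25·36 = 31.75
CE = (31.75)² = 1008.0625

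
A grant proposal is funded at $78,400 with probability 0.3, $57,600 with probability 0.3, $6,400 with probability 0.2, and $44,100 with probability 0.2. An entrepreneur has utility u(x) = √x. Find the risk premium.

$5,104

E[u] = 0.3·√78400 + 0.3·√57600 + 0.2·√6400 + 0.2·√44100 = 0.3·280 + 0.3·240 + 0.2·80 + 0.2·210 = 214
CE = (214)² = 45796
Risk premium = EV − CE = 50900 − 45796 = 5104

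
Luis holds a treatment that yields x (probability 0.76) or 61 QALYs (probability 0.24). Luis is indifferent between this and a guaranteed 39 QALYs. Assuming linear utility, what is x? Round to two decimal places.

0.76·x + 0.24·61 = 39
0.76·x = 39 − 14.64 = 24.36
x = 24.36 / 0.76 = 32.0526

x = 32.05 QALYs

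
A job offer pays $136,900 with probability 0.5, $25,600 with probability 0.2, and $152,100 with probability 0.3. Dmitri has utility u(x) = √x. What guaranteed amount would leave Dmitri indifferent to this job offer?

$111,556

E[u] = 0.5·√136900 + 0.2·√25600 + 0.3·√152100 = 0.5·370 + 0.2·160 + 0.3·390 = 334
CE = (334)² = 111556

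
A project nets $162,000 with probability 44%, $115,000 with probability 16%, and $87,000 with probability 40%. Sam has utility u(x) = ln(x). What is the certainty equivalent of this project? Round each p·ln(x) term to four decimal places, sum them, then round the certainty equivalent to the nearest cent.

E[u] = 0.44·ln(162000) + 0.16·ln(115000) + 0.4·ln(87000) = 5.2780 + 1.8644 + 4.5495 = 11.6919
CE = e^11.6919 ≈ 119599.03

$119,599.03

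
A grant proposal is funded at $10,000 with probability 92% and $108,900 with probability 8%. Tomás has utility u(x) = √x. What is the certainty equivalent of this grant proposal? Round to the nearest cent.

E[u] = 0.92·√10000 + 0.08·√108900 = 0.92·100 + 0.08·330 = 118.4
CE = (118.4)² = 14018.56

$14,018.56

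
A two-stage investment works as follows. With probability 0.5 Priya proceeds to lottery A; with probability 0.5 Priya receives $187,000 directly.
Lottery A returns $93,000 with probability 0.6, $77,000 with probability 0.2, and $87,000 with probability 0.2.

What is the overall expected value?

$137,800

EV(A) = 0.6 × 93000 + 0.2 × 77000 + 0.2 × 87000 = 55800 + 15400 + 17400 = 88600
Branch B: 187000 (certain)
Overall = 0.5 × 88600 + 0.5 × 187000 = 44300 + 93500 = 137800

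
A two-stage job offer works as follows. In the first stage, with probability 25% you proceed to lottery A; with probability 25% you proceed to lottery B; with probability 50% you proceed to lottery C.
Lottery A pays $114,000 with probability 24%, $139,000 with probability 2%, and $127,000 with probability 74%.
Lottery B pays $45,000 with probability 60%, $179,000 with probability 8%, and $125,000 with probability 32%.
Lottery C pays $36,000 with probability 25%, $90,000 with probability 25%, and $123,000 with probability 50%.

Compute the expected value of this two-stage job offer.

EV(A) = 0.24 × 114000 + 0.02 × 139000 + 0.74 × 127000 = 27360 + 2780 + 93980 = 124120
EV(B) = 0.6 × 45000 + 0.08 × 179000 + 0.32 × 125000 = 27000 + 14320 + 40000 = 81320
EV(C) = 0.25 × 36000 + 0.25 × 90000 + 0.5 × 123000 = 9000 + 22500 + 61500 = 93000
Overall = 0.25 × 124120 + 0.25 × 81320 + 0.5 × 93000 = 31030 + 20330 + 46500 = 97860

$97,860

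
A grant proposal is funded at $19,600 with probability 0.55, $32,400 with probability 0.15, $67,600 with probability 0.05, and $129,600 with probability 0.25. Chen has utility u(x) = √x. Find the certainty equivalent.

E[u] = 0.55·√19600 + 0.15·√32400 + 0.05·√67600 + 0.25·√129600 = 0.55·140 + 0.15·180 + 0.05·260 + 0.25·360 = 207
CE = (207)² = 42849

$42,849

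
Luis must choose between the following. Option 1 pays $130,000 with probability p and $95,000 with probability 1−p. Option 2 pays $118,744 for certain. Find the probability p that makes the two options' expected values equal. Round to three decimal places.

p·130000 + (1−p)·95000 = 118744
35000p + 95000 = 118744
p = (118744 − 95000) / 35000

p = 0.678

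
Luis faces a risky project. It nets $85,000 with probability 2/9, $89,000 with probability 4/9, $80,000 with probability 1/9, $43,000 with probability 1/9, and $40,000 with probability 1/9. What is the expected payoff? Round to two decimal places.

$76,555.56

EV = 2/9 × 85000 + 4/9 × 89000 + 1/9 × 80000 + 1/9 × 43000 + 1/9 × 40000 = 18888.8889 + 39555.5556 + 8888.8889 + 4777.7778 + 4444.4444 = 76555.5556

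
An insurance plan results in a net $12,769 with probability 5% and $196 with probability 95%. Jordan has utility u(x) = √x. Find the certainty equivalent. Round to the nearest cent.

E[u] = 0.05·√12769 + 0.95·√196 = 0.05·113 + 0.95·14 = 18.95
CE = (18.95)² = 359.1025

$359.10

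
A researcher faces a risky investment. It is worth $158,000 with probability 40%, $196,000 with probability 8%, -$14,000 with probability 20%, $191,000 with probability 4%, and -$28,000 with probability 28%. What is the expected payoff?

$75,880

EV = 0.4 × 158000 + 0.08 × 196000 + 0.2 × (-14000) + 0.04 × 191000 + 0.28 × (-28000) = 63200 + 15680 − 2800 + 7640 − 7840 = 75880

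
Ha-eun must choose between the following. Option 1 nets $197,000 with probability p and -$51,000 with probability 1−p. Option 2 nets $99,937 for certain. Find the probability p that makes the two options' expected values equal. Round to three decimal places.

p = 0.609

p·197000 + (1−p)·(-51000) = 99937
248000p − 51000 = 99937
p = (99937 + 51000) / 248000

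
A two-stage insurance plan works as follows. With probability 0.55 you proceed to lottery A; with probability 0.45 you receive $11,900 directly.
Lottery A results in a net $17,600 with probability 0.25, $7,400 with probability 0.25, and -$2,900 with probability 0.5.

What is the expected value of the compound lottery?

EV(A) = 0.25 × 17600 + 0.25 × 7400 + 0.5 × (-2900) = 4400 + 1850 − 1450 = 4800
Branch B: 11900 (certain)
Overall = 0.55 × 4800 + 0.45 × 11900 = 2640 + 5355 = 7995

$7,995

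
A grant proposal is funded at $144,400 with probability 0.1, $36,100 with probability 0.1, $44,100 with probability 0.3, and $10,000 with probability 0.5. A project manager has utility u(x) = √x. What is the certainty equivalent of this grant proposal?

E[u] = 0.1·√144400 + 0.1·√36100 + 0.3·√44100 + 0.5·√10000 = 0.1·380 + 0.1·190 + 0.3·210 + 0.5·100 = 170
CE = (170)² = 28900

$28,900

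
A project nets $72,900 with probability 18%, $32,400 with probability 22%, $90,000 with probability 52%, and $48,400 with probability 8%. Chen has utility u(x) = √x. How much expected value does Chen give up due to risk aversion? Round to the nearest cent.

E[u] = 0.18·√72900 + 0.22·√32400 + 0.52·√90000 + 0.08·√48400 = 0.18·270 + 0.22·180 + 0.52·300 + 0.08·220 = 261.8
CE = (261.8)² = 68539.24
Risk premium = EV − CE = 70922 − 68539.24 = 2382.76

$2,382.76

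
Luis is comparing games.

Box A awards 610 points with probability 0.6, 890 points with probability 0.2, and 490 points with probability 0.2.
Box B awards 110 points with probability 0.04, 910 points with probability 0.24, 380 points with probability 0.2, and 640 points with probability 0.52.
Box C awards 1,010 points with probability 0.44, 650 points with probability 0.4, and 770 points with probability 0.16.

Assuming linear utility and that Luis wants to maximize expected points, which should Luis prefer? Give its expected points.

Box C (827.6 points)

Box A = 0.6 × 610 + 0.2 × 890 + 0.2 × 490 = 366 + 178 + 98 = 642
Box B = 0.04 × 110 + 0.24 × 910 + 0.2 × 380 + 0.52 × 640 = 4.4 + 218.4 + 76 + 332.8 = 631.6
Box C = 0.44 × 1010 + 0.4 × 650 + 0.16 × 770 = 444.4 + 260 + 123.2 = 827.6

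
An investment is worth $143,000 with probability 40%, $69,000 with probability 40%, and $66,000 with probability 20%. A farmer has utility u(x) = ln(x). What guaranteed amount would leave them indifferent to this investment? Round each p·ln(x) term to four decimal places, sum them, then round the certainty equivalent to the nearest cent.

$91,527.98

E[u] = 0.4·ln(143000) + 0.4·ln(69000) + 0.2·ln(66000) = 4.7482 + 4.4567 + 2.2195 = 11.4244
CE = e^11.4244 ≈ 91527.98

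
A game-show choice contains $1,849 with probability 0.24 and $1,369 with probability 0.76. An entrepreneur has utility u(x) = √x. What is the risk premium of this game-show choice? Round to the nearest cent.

E[u] = 0.24·√1849 + 0.76·√1369 = 0.24·43 + 0.76·37 = 38.44
CE = (38.44)² = 1477.6336
Risk premium = EV − CE = 1484.2 − 1477.6336 = 6.5664

$6.57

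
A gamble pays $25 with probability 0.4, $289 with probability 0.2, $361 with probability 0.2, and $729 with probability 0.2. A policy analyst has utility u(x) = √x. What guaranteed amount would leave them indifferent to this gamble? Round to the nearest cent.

$213.16

E[u] = 0.4·√25 + 0.2·√289 + 0.2·√361 + 0.2·√729 = 0.4·5 + 0.2·17 + 0.2·19 + 0.2·27 = 14.6
CE = (14.6)² = 213.16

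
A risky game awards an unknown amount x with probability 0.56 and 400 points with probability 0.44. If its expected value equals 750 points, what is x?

x = 1,025 points

0.56·x + 0.44·400 = 750
0.56·x = 750 − 176 = 574
x = 574 / 0.56 = 1025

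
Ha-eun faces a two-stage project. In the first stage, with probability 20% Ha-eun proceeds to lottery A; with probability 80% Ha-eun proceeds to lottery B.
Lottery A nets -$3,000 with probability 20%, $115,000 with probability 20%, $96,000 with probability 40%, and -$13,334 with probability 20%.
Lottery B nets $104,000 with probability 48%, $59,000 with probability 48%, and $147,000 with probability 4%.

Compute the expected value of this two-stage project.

EV(A) = 0.2 × (-3000) + 0.2 × 115000 + 0.4 × 96000 + 0.2 × (-13334) = -600 + 23000 + 38400 − 2666.8 = 58133.2
EV(B) = 0.48 × 104000 + 0.48 × 59000 + 0.04 × 147000 = 49920 + 28320 + 5880 = 84120
Overall = 0.2 × 58133.2 + 0.8 × 84120 = 11626.64 + 67296 = 78922.64

$78,922.64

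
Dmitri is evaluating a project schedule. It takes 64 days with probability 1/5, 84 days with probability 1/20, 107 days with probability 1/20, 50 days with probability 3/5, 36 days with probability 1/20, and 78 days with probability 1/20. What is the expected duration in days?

58.05 days

EV = 1/5 × 64 + 1/20 × 84 + 1/20 × 107 + 3/5 × 50 + 1/20 × 36 + 1/20 × 78 = 12.8 + 4.2 + 5.35 + 30 + 1.8 + 3.9 = 58.05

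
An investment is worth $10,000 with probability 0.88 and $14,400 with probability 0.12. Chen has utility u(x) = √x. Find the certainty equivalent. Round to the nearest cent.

E[u] = 0.88·√10000 + 0.12·√14400 = 0.88·100 + 0.12·120 = 102.4
CE = (102.4)² = 10485.76

$10,485.76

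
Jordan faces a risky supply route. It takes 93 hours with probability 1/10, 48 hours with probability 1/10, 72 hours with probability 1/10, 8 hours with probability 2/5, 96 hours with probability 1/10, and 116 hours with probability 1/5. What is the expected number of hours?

57.3 hours

EV = 1/10 × 93 + 1/10 × 48 + 1/10 × 72 + 2/5 × 8 + 1/10 × 96 + 1/5 × 116 = 9.3 + 4.8 + 7.2 + 3.2 + 9.6 + 23.2 = 57.3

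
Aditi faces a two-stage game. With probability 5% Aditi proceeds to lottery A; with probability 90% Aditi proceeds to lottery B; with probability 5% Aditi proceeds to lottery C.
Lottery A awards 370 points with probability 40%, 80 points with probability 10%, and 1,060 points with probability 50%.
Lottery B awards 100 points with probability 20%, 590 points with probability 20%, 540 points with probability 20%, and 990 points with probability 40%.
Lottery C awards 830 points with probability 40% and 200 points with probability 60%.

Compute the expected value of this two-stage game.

634.7 points

EV(A) = 0.4 × 370 + 0.1 × 80 + 0.5 × 1060 = 148 + 8 + 530 = 686
EV(B) = 0.2 × 100 + 0.2 × 590 + 0.2 × 540 + 0.4 × 990 = 20 + 118 + 108 + 396 = 642
EV(C) = 0.4 × 830 + 0.6 × 200 = 332 + 120 = 452
Overall = 0.05 × 686 + 0.9 × 642 + 0.05 × 452 = 34.3 + 577.8 + 22.6 = 634.7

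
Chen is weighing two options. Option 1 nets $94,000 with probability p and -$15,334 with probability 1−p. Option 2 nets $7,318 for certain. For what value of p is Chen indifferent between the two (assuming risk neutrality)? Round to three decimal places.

p = 0.207

p·94000 + (1−p)·(-15334) = 7318
109334p − 15334 = 7318
p = (7318 + 15334) / 109334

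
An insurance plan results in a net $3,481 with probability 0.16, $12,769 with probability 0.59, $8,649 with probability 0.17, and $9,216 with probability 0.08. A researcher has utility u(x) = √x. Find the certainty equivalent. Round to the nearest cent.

$9,920.16

E[u] = 0.16·√3481 + 0.59·√12769 + 0.17·√8649 + 0.08·√9216 = 0.16·59 + 0.59·113 + 0.17·93 + 0.08·96 = 99.6
CE = (99.6)² = 9920.16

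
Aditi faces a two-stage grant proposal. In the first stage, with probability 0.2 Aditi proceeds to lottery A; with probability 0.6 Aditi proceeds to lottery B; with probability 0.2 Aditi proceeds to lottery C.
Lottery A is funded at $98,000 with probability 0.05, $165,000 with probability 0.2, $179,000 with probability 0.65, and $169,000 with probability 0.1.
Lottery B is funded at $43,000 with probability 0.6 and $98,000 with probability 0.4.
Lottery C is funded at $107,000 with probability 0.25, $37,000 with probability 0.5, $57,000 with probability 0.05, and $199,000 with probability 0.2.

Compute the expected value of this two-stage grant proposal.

EV(A) = 0.05 × 98000 + 0.2 × 165000 + 0.65 × 179000 + 0.1 × 169000 = 4900 + 33000 + 116350 + 16900 = 171150
EV(B) = 0.6 × 43000 + 0.4 × 98000 = 25800 + 39200 = 65000
EV(C) = 0.25 × 107000 + 0.5 × 37000 + 0.05 × 57000 + 0.2 × 199000 = 26750 + 18500 + 2850 + 39800 = 87900
Overall = 0.2 × 171150 + 0.6 × 65000 + 0.2 × 87900 = 34230 + 39000 + 17580 = 90810

$90,810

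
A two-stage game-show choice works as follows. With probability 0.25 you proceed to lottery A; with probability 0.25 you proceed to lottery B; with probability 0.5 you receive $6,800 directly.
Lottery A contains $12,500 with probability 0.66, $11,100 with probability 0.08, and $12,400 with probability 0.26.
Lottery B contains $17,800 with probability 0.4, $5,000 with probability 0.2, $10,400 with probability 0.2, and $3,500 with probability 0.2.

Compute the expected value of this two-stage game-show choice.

EV(A) = 0.66 × 12500 + 0.08 × 11100 + 0.26 × 12400 = 8250 + 888 + 3224 = 12362
EV(B) = 0.4 × 17800 + 0.2 × 5000 + 0.2 × 10400 + 0.2 × 3500 = 7120 + 1000 + 2080 + 700 = 10900
Branch C: 6800 (certain)
Overall = 0.25 × 12362 + 0.25 × 10900 + 0.5 × 6800 = 3090.5 + 2725 + 3400 = 9215.5

$9,215.50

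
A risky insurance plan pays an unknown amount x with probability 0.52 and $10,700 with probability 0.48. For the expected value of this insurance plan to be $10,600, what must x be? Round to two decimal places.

x = $10,507.69

0.52·x + 0.48·10700 = 10600
0.52·x = 10600 − 5136 = 5464
x = 5464 / 0.52 = 10507.6923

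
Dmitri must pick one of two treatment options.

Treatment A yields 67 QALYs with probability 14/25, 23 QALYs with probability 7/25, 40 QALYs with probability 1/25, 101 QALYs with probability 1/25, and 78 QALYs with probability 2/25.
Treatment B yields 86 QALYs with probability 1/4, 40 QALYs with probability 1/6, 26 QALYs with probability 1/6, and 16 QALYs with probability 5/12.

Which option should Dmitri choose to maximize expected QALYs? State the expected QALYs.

Treatment A = 14/25 × 67 + 7/25 × 23 + 1/25 × 40 + 1/25 × 101 + 2/25 × 78 = 37.52 + 6.44 + 1.6 + 4.04 + 6.24 = 55.84
Treatment B = 1/4 × 86 + 1/6 × 40 + 1/6 × 26 + 5/12 × 16 = 21.5 + 6.6667 + 4.3333 + 6.6667 = 39.1667

Treatment A (55.84 QALYs)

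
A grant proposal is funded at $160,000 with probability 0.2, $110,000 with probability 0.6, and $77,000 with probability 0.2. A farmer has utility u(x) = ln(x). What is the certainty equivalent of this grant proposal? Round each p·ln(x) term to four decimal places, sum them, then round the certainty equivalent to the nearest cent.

E[u] = 0.2·ln(160000) + 0.6·ln(110000) + 0.2·ln(77000) = 2.3966 + 6.9649 + 2.2503 = 11.6118
CE = e^11.6118 ≈ 110392.78

$110,392.78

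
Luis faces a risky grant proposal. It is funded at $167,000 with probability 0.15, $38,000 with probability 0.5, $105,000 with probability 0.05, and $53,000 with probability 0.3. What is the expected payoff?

$65,200

EV = 0.15 × 167000 + 0.5 × 38000 + 0.05 × 105000 + 0.3 × 53000 = 25050 + 19000 + 5250 + 15900 = 65200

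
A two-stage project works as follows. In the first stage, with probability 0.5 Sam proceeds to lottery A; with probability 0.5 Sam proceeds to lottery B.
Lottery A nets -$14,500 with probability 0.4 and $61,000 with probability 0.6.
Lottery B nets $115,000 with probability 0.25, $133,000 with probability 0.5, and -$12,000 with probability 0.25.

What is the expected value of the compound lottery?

EV(A) = 0.4 × (-14500) + 0.6 × 61000 = -5800 + 36600 = 30800
EV(B) = 0.25 × 115000 + 0.5 × 133000 + 0.25 × (-12000) = 28750 + 66500 − 3000 = 92250
Overall = 0.5 × 30800 + 0.5 × 92250 = 15400 + 46125 = 61525

$61,525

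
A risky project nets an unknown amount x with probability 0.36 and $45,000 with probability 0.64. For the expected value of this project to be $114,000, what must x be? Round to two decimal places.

0.36·x + 0.64·45000 = 114000
0.36·x = 114000 − 28800 = 85200
x = 85200 / 0.36 = 236666.6667

x = $236,666.67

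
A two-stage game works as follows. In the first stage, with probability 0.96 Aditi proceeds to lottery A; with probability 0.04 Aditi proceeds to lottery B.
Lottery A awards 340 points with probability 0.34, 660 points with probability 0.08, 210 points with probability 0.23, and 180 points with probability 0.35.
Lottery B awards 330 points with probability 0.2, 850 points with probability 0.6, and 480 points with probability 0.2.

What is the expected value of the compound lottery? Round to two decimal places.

295.39 points

EV(A) = 0.34 × 340 + 0.08 × 660 + 0.23 × 210 + 0.35 × 180 = 115.6 + 52.8 + 48.3 + 63 = 279.7
EV(B) = 0.2 × 330 + 0.6 × 850 + 0.2 × 480 = 66 + 510 + 96 = 672
Overall = 0.96 × 279.7 + 0.04 × 672 = 268.512 + 26.88 = 295.392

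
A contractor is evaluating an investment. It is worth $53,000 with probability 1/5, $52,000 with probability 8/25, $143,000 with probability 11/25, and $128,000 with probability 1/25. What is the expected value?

EV = 1/5 × 53000 + 8/25 × 52000 + 11/25 × 143000 + 1/25 × 128000 = 10600 + 16640 + 62920 + 5120 = 95280

$95,280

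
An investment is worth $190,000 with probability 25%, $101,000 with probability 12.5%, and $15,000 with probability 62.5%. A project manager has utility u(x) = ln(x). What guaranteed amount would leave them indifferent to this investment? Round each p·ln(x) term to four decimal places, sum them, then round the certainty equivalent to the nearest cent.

E[u] = 0.25·ln(190000) + 0.125·ln(101000) + 0.625·ln(15000) = 3.0387 + 1.4404 + 6.0099 = 10.4890
CE = e^10.4890 ≈ 35918.22

$35,918.22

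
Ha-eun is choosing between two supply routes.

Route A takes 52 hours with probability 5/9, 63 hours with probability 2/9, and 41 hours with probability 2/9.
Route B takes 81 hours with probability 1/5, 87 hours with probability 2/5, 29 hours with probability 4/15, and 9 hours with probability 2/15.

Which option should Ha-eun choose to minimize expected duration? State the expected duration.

Route A (52 hours)

Route A = 5/9 × 52 + 2/9 × 63 + 2/9 × 41 = 28.8889 + 14 + 9.1111 = 52
Route B = 1/5 × 81 + 2/5 × 87 + 4/15 × 29 + 2/15 × 9 = 16.2 + 34.8 + 7.7333 + 1.2 = 59.9333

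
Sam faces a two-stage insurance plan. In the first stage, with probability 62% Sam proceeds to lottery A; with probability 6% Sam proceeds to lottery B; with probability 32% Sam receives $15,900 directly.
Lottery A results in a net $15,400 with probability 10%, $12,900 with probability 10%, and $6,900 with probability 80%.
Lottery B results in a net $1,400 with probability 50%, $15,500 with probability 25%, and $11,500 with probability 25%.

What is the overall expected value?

$10,712

EV(A) = 0.1 × 15400 + 0.1 × 12900 + 0.8 × 6900 = 1540 + 1290 + 5520 = 8350
EV(B) = 0.5 × 1400 + 0.25 × 15500 + 0.25 × 11500 = 700 + 3875 + 2875 = 7450
Branch C: 15900 (certain)
Overall = 0.62 × 8350 + 0.06 × 7450 + 0.32 × 15900 = 5177 + 447 + 5088 = 10712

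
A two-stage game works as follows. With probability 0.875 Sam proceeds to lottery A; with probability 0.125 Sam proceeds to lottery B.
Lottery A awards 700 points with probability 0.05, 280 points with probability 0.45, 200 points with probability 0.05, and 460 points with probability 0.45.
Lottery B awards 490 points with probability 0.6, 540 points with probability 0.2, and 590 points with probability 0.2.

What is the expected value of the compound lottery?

EV(A) = 0.05 × 700 + 0.45 × 280 + 0.05 × 200 + 0.45 × 460 = 35 + 126 + 10 + 207 = 378
EV(B) = 0.6 × 490 + 0.2 × 540 + 0.2 × 590 = 294 + 108 + 118 = 520
Overall = 0.875 × 378 + 0.125 × 520 = 330.75 + 65 = 395.75

395.75 points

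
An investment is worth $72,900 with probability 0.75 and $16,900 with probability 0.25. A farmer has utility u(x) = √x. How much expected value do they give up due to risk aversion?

E[u] = 0.75·√72900 + 0.25·√16900 = 0.75·270 + 0.25·130 = 235
CE = (235)² = 55225
Risk premium = EV − CE = 58900 − 55225 = 3675

$3,675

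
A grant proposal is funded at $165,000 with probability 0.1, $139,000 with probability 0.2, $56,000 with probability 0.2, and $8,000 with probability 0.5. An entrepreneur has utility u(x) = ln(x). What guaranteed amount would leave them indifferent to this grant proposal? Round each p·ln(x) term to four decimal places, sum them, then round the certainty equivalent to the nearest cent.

E[u] = 0.1·ln(165000) + 0.2·ln(139000) + 0.2·ln(56000) + 0.5·ln(8000) = 1.2014 + 2.3684 + 2.1866 + 4.4936 = 10.2500
CE = e^10.2500 ≈ 28282.54

$28,282.54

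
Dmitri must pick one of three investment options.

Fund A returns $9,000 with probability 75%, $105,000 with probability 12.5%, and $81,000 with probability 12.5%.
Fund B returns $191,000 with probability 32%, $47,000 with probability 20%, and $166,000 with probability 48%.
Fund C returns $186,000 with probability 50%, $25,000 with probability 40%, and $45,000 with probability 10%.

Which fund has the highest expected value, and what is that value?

Fund B ($150,200)

Fund A = 0.75 × 9000 + 0.125 × 105000 + 0.125 × 81000 = 6750 + 13125 + 10125 = 30000
Fund B = 0.32 × 191000 + 0.2 × 47000 + 0.48 × 166000 = 61120 + 9400 + 79680 = 150200
Fund C = 0.5 × 186000 + 0.4 × 25000 + 0.1 × 45000 = 93000 + 10000 + 4500 = 107500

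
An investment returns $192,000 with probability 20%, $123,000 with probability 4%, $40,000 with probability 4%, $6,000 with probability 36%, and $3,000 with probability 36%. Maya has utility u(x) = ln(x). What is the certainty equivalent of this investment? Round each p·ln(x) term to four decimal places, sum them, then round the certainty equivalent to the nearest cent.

E[u] = 0.2·ln(192000) + 0.04·ln(123000) + 0.04·ln(40000) + 0.36·ln(6000) + 0.36·ln(3000) = 2.4331 + 0.4688 + 0.4239 + 3.1318 + 2.8823 = 9.3399
CE = e^9.3399 ≈ 11383.27

$11,383.27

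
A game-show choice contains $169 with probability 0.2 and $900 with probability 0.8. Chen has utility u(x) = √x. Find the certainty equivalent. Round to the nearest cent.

E[u] = 0.2·√169 + 0.8·√900 = 0.2·13 + 0.8·30 = 26.6
CE = (26.6)² = 707.56

$707.56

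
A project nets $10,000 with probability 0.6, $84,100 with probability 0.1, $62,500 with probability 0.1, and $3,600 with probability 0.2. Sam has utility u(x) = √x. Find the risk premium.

$5,504

E[u] = 0.6·√10000 + 0.1·√84100 + 0.1·√62500 + 0.2·√3600 = 0.6·100 + 0.1·290 + 0.1·250 + 0.2·60 = 126
CE = (126)² = 15876
Risk premium = EV − CE = 21380 − 15876 = 5504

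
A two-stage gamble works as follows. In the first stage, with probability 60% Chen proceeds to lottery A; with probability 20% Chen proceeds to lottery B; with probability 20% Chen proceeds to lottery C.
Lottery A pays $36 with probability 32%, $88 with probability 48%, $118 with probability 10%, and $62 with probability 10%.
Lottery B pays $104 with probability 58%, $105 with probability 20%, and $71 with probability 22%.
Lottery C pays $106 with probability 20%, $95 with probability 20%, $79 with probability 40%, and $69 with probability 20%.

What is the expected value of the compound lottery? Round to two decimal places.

EV(A) = 0.32 × 36 + 0.48 × 88 + 0.1 × 118 + 0.1 × 62 = 11.52 + 42.24 + 11.8 + 6.2 = 71.76
EV(B) = 0.58 × 104 + 0.2 × 105 + 0.22 × 71 = 60.32 + 21 + 15.62 = 96.94
EV(C) = 0.2 × 106 + 0.2 × 95 + 0.4 × 79 + 0.2 × 69 = 21.2 + 19 + 31.6 + 13.8 = 85.6
Overall = 0.6 × 71.76 + 0.2 × 96.94 + 0.2 × 85.6 = 43.056 + 19.388 + 17.12 = 79.564

$79.56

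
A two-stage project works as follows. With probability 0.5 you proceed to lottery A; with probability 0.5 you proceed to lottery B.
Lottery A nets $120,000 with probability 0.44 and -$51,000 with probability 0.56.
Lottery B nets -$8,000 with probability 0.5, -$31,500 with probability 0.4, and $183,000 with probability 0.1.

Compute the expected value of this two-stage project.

$12,970

EV(A) = 0.44 × 120000 + 0.56 × (-51000) = 52800 − 28560 = 24240
EV(B) = 0.5 × (-8000) + 0.4 × (-31500) + 0.1 × 183000 = -4000 − 12600 + 18300 = 1700
Overall = 0.5 × 24240 + 0.5 × 1700 = 12120 + 850 = 12970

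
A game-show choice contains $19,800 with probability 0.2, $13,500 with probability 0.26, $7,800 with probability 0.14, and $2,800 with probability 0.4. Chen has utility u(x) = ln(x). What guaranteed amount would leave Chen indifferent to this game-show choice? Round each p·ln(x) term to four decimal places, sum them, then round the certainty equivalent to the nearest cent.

E[u] = 0.2·ln(19800) + 0.26·ln(13500) + 0.14·ln(7800) + 0.4·ln(2800) = 1.9787 + 2.4727 + 1.2547 + 3.1749 = 8.8810
CE = e^8.8810 ≈ 7193.98

$7,193.98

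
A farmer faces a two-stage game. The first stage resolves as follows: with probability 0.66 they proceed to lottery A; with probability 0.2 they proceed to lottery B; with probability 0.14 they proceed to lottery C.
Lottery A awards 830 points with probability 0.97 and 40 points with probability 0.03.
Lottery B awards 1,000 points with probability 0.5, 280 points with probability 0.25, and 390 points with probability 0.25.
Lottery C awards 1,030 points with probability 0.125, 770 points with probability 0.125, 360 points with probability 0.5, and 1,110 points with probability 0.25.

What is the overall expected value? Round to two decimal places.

761.21 points

EV(A) = 0.97 × 830 + 0.03 × 40 = 805.1 + 1.2 = 806.3
EV(B) = 0.5 × 1000 + 0.25 × 280 + 0.25 × 390 = 500 + 70 + 97.5 = 667.5
EV(C) = 0.125 × 1030 + 0.125 × 770 + 0.5 × 360 + 0.25 × 1110 = 128.75 + 96.25 + 180 + 277.5 = 682.5
Overall = 0.66 × 806.3 + 0.2 × 667.5 + 0.14 × 682.5 = 532.158 + 133.5 + 95.55 = 761.208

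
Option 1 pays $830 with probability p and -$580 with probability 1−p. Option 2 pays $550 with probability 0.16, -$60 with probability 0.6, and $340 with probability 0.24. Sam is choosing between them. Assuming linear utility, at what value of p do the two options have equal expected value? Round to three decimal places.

p = 0.506

EV(Option 2) = 0.16 × 550 + 0.6 × (-60) + 0.24 × 340 = 88 − 36 + 81.6 = 133.6
p·830 + (1−p)·(-580) = 133.6
1410p − 580 = 133.6
p = (133.6 + 580) / 1410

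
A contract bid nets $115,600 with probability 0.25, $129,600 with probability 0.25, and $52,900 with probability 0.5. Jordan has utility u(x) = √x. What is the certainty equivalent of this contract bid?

E[u] = 0.25·√115600 + 0.25·√129600 + 0.5·√52900 = 0.25·340 + 0.25·360 + 0.5·230 = 290
CE = (290)² = 84100

$84,100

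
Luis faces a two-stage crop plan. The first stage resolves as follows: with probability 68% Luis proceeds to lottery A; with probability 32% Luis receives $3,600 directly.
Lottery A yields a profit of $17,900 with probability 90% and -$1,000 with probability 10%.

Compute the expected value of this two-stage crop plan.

$12,038.80

EV(A) = 0.9 × 17900 + 0.1 × (-1000) = 16110 − 100 = 16010
Branch B: 3600 (certain)
Overall = 0.68 × 16010 + 0.32 × 3600 = 10886.8 + 1152 = 12038.8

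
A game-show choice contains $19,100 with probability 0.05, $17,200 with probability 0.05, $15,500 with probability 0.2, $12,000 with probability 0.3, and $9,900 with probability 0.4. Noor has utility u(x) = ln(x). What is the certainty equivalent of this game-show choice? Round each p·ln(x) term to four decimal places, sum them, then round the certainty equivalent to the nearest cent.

$12,186.69

E[u] = 0.05·ln(19100) + 0.05·ln(17200) + 0.2·ln(15500) + 0.3·ln(12000) + 0.4·ln(9900) = 0.4929 + 0.4876 + 1.9297 + 2.8178 + 3.6801 = 9.4081
CE = e^9.4081 ≈ 12186.69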